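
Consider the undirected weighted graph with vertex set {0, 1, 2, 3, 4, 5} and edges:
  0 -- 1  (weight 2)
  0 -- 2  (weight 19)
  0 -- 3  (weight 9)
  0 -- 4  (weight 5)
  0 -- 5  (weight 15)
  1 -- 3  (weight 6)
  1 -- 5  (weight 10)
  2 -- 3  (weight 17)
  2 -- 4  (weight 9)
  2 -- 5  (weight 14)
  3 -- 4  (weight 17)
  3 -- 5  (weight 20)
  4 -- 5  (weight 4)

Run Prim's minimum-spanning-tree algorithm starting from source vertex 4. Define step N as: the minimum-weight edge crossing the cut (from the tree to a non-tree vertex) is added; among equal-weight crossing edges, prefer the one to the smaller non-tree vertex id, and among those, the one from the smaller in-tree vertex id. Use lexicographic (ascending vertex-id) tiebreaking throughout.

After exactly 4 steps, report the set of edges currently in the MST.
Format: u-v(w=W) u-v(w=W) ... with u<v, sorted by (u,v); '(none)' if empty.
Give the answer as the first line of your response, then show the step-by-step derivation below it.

0-1(w=2) 0-4(w=5) 1-3(w=6) 4-5(w=4)

step 1: add edge 4-5 (w=4); MST = {4-5(w=4)}
step 2: add edge 0-4 (w=5); MST = {0-4(w=5) 4-5(w=4)}
step 3: add edge 0-1 (w=2); MST = {0-1(w=2) 0-4(w=5) 4-5(w=4)}
step 4: add edge 1-3 (w=6); MST = {0-1(w=2) 0-4(w=5) 1-3(w=6) 4-5(w=4)}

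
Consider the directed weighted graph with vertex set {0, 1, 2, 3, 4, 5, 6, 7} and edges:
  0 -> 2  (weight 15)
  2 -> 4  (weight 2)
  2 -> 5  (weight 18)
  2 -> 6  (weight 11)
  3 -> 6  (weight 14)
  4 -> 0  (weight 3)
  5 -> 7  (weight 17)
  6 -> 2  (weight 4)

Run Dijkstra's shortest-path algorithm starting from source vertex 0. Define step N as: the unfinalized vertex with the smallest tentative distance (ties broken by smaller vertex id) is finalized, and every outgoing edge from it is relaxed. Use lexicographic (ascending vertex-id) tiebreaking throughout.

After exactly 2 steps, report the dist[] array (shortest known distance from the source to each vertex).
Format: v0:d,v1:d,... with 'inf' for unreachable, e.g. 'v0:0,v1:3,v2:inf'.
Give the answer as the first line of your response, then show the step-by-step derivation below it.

v0:0,v1:inf,v2:15,v3:inf,v4:17,v5:33,v6:26,v7:inf

step 1: dist = v0:0,v1:inf,v2:15,v3:inf,v4:inf,v5:inf,v6:inf,v7:inf
step 2: dist = v0:0,v1:inf,v2:15,v3:inf,v4:17,v5:33,v6:26,v7:inf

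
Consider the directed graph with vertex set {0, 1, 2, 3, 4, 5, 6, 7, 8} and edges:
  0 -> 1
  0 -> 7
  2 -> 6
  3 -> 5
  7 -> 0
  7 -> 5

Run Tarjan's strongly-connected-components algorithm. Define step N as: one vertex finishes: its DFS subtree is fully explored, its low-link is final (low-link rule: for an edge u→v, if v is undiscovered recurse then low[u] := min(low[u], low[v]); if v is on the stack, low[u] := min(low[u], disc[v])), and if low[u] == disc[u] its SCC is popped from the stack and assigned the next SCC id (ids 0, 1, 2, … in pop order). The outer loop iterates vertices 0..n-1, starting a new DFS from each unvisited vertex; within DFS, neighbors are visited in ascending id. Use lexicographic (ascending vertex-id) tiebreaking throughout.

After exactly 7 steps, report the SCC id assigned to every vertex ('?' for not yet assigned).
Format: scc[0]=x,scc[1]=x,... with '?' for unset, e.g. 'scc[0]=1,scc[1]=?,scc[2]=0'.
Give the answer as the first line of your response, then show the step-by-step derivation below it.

scc[0]=2,scc[1]=0,scc[2]=4,scc[3]=5,scc[4]=?,scc[5]=1,scc[6]=3,scc[7]=2,scc[8]=?

step 1: low=(low[0]=0,low[1]=1,low[2]=?,low[3]=?,low[4]=?,low[5]=?,low[6]=?,low[7]=?,low[8]=?); scc=(scc[0]=?,scc[1]=0,scc[2]=?,scc[3]=?,scc[4]=?,scc[5]=?,scc[6]=?,scc[7]=?,scc[8]=?)
step 2: low=(low[0]=0,low[1]=1,low[2]=?,low[3]=?,low[4]=?,low[5]=3,low[6]=?,low[7]=0,low[8]=?); scc=(scc[0]=?,scc[1]=0,scc[2]=?,scc[3]=?,scc[4]=?,scc[5]=1,scc[6]=?,scc[7]=?,scc[8]=?)
step 3: low=(low[0]=0,low[1]=1,low[2]=?,low[3]=?,low[4]=?,low[5]=3,low[6]=?,low[7]=0,low[8]=?); scc=(scc[0]=?,scc[1]=0,scc[2]=?,scc[3]=?,scc[4]=?,scc[5]=1,scc[6]=?,scc[7]=?,scc[8]=?)
step 4: low=(low[0]=0,low[1]=1,low[2]=?,low[3]=?,low[4]=?,low[5]=3,low[6]=?,low[7]=0,low[8]=?); scc=(scc[0]=2,scc[1]=0,scc[2]=?,scc[3]=?,scc[4]=?,scc[5]=1,scc[6]=?,scc[7]=2,scc[8]=?)
step 5: low=(low[0]=0,low[1]=1,low[2]=4,low[3]=?,low[4]=?,low[5]=3,low[6]=5,low[7]=0,low[8]=?); scc=(scc[0]=2,scc[1]=0,scc[2]=?,scc[3]=?,scc[4]=?,scc[5]=1,scc[6]=3,scc[7]=2,scc[8]=?)
step 6: low=(low[0]=0,low[1]=1,low[2]=4,low[3]=?,low[4]=?,low[5]=3,low[6]=5,low[7]=0,low[8]=?); scc=(scc[0]=2,scc[1]=0,scc[2]=4,scc[3]=?,scc[4]=?,scc[5]=1,scc[6]=3,scc[7]=2,scc[8]=?)
step 7: low=(low[0]=0,low[1]=1,low[2]=4,low[3]=6,low[4]=?,low[5]=3,low[6]=5,low[7]=0,low[8]=?); scc=(scc[0]=2,scc[1]=0,scc[2]=4,scc[3]=5,scc[4]=?,scc[5]=1,scc[6]=3,scc[7]=2,scc[8]=?)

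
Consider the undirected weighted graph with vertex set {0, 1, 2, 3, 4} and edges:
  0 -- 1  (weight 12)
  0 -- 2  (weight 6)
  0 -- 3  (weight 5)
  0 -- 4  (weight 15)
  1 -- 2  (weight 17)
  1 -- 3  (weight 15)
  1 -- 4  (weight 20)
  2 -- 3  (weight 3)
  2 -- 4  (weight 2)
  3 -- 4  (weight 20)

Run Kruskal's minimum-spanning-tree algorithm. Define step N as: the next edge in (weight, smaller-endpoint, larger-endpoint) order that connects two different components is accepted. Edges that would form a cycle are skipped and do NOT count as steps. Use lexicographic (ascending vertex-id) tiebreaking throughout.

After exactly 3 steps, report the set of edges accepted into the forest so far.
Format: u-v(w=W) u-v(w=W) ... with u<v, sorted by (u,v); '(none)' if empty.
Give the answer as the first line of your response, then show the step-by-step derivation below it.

0-3(w=5) 2-3(w=3) 2-4(w=2)

step 1: add edge 2-4 (w=2); MST = {2-4(w=2)}
step 2: add edge 2-3 (w=3); MST = {2-3(w=3) 2-4(w=2)}
step 3: add edge 0-3 (w=5); MST = {0-3(w=5) 2-3(w=3) 2-4(w=2)}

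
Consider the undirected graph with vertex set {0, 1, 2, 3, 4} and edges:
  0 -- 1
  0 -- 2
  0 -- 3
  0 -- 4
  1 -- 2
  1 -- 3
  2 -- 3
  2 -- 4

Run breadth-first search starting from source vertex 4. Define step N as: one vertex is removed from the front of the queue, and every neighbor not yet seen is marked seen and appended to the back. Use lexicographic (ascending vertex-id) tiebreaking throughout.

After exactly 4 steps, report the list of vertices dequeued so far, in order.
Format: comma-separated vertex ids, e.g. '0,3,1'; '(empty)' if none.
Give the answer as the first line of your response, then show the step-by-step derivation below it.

4,0,2,1

step 1: dequeue 4; queue=[0,2]; order=4
step 2: dequeue 0; queue=[2,1,3]; order=4,0
step 3: dequeue 2; queue=[1,3]; order=4,0,2
step 4: dequeue 1; queue=[3]; order=4,0,2,1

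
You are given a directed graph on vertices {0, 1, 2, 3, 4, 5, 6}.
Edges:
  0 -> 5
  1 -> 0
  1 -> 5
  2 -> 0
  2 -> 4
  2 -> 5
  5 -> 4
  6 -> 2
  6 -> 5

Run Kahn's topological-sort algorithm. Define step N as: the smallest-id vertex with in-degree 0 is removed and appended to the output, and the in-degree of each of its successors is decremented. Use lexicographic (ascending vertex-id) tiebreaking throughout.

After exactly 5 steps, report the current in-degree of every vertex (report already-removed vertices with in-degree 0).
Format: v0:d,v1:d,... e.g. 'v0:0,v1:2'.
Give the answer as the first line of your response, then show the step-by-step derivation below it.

v0:0,v1:0,v2:0,v3:0,v4:1,v5:0,v6:0

step 1: output 1; order=[1]; indeg=(1,0,1,0,2,3,0)
step 2: output 3; order=[1,3]; indeg=(1,0,1,0,2,3,0)
step 3: output 6; order=[1,3,6]; indeg=(1,0,0,0,2,2,0)
step 4: output 2; order=[1,3,6,2]; indeg=(0,0,0,0,1,1,0)
step 5: output 0; order=[1,3,6,2,0]; indeg=(0,0,0,0,1,0,0)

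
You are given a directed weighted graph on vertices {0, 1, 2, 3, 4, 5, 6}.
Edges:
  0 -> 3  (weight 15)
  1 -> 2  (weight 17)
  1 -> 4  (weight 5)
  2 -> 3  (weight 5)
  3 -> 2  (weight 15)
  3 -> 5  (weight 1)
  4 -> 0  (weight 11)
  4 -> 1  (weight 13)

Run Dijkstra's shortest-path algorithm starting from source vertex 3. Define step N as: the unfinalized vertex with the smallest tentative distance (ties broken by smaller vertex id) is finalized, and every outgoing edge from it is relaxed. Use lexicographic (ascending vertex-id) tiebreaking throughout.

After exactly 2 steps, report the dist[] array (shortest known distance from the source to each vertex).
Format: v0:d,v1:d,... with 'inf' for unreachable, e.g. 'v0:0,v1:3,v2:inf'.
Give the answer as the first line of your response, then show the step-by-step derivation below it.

v0:inf,v1:inf,v2:15,v3:0,v4:inf,v5:1,v6:inf

step 1: dist = v0:inf,v1:inf,v2:15,v3:0,v4:inf,v5:1,v6:inf
step 2: dist = v0:inf,v1:inf,v2:15,v3:0,v4:inf,v5:1,v6:inf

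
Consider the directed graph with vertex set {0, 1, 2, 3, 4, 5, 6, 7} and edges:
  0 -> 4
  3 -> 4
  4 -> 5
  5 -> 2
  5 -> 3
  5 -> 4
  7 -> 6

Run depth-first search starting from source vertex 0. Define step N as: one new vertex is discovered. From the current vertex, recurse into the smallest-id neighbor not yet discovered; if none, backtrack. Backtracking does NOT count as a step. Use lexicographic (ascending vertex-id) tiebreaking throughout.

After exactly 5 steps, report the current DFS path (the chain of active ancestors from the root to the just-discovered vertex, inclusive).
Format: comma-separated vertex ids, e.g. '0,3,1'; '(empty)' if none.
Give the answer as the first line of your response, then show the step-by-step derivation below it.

0,4,5,3

step 1: discover 0; path=0; order=0
step 2: discover 4; path=0>4; order=0,4
step 3: discover 5; path=0>4>5; order=0,4,5
step 4: discover 2; path=0>4>5>2; order=0,4,5,2
step 5: discover 3; path=0>4>5>3; order=0,4,5,2,3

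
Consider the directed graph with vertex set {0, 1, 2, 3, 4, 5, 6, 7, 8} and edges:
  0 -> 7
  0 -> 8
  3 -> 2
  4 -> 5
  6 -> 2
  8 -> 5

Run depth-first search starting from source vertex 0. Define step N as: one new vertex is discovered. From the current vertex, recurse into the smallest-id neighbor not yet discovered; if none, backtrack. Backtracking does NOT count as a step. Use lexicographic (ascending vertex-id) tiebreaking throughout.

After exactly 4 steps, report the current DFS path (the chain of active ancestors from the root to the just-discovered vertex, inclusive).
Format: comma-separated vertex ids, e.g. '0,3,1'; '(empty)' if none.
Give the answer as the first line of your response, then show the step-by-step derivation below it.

0,8,5

step 1: discover 0; path=0; order=0
step 2: discover 7; path=0>7; order=0,7
step 3: discover 8; path=0>8; order=0,7,8
step 4: discover 5; path=0>8>5; order=0,7,8,5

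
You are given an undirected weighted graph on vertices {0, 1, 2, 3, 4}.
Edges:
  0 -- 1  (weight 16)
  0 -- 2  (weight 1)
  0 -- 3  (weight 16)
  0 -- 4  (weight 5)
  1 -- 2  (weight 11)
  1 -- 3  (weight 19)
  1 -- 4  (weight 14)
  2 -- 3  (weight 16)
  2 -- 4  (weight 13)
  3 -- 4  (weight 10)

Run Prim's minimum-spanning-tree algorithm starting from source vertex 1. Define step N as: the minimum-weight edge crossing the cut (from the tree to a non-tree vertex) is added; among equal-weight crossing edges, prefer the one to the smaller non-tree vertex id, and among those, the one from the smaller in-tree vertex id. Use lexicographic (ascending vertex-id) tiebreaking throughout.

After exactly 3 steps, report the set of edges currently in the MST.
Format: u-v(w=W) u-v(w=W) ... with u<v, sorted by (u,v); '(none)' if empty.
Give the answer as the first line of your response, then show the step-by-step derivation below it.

0-2(w=1) 0-4(w=5) 1-2(w=11)

step 1: add edge 1-2 (w=11); MST = {1-2(w=11)}
step 2: add edge 0-2 (w=1); MST = {0-2(w=1) 1-2(w=11)}
step 3: add edge 0-4 (w=5); MST = {0-2(w=1) 0-4(w=5) 1-2(w=11)}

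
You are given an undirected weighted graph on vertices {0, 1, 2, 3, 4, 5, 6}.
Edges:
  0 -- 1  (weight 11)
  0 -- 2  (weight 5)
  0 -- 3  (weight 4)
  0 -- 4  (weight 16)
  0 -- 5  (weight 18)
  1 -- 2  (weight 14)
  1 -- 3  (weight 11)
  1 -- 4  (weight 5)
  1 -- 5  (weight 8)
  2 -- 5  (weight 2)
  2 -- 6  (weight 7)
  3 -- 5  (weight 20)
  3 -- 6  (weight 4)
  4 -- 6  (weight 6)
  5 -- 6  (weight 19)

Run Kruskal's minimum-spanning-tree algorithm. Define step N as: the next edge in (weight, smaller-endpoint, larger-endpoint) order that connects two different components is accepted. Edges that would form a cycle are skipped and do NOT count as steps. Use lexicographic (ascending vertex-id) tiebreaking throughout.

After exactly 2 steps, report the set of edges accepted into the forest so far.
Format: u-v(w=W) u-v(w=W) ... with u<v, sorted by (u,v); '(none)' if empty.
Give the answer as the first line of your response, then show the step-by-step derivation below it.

0-3(w=4) 2-5(w=2)

step 1: add edge 2-5 (w=2); MST = {2-5(w=2)}
step 2: add edge 0-3 (w=4); MST = {0-3(w=4) 2-5(w=2)}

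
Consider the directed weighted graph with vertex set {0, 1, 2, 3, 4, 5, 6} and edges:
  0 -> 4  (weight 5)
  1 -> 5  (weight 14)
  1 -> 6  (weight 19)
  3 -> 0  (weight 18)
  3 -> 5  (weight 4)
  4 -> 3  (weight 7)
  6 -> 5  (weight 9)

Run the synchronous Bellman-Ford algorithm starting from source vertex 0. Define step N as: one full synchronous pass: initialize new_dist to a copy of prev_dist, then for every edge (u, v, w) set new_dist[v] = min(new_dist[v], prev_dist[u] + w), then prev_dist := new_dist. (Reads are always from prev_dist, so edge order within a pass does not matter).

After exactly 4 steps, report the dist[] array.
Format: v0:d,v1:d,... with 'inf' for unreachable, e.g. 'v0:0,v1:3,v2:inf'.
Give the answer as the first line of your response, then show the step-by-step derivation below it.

v0:0,v1:inf,v2:inf,v3:12,v4:5,v5:16,v6:inf

step 1: dist = v0:0,v1:inf,v2:inf,v3:inf,v4:5,v5:inf,v6:inf
step 2: dist = v0:0,v1:inf,v2:inf,v3:12,v4:5,v5:inf,v6:inf
step 3: dist = v0:0,v1:inf,v2:inf,v3:12,v4:5,v5:16,v6:inf
step 4: dist = v0:0,v1:inf,v2:inf,v3:12,v4:5,v5:16,v6:inf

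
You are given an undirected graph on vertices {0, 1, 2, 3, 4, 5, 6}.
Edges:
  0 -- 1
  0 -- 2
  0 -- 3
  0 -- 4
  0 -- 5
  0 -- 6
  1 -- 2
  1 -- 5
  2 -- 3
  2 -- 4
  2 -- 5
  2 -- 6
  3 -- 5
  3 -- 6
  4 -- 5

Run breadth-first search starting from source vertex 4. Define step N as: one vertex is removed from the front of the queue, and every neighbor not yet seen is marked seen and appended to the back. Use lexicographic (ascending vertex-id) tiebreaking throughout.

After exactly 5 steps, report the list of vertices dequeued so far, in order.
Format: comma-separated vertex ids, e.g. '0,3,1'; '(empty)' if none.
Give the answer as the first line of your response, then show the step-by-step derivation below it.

4,0,2,5,1

step 1: dequeue 4; queue=[0,2,5]; order=4
step 2: dequeue 0; queue=[2,5,1,3,6]; order=4,0
step 3: dequeue 2; queue=[5,1,3,6]; order=4,0,2
step 4: dequeue 5; queue=[1,3,6]; order=4,0,2,5
step 5: dequeue 1; queue=[3,6]; order=4,0,2,5,1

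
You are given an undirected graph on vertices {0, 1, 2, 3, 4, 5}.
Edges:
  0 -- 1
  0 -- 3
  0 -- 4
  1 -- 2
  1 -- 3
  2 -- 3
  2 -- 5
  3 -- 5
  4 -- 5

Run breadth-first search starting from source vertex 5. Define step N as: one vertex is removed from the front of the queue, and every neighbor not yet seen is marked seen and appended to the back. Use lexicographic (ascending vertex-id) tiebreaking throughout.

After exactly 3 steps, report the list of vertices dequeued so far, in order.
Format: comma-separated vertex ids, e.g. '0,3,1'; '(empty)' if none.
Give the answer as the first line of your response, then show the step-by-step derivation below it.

5,2,3

step 1: dequeue 5; queue=[2,3,4]; order=5
step 2: dequeue 2; queue=[3,4,1]; order=5,2
step 3: dequeue 3; queue=[4,1,0]; order=5,2,3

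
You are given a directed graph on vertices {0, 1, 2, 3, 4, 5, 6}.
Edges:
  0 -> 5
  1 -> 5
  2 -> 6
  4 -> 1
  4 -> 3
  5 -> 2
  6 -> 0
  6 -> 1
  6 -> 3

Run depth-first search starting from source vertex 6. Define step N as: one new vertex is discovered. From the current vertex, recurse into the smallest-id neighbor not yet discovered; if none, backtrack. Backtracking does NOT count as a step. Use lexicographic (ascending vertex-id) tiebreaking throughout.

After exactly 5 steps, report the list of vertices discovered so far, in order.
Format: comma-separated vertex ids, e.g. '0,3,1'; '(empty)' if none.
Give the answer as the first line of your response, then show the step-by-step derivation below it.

6,0,5,2,1

step 1: discover 6; path=6; order=6
step 2: discover 0; path=6>0; order=6,0
step 3: discover 5; path=6>0>5; order=6,0,5
step 4: discover 2; path=6>0>5>2; order=6,0,5,2
step 5: discover 1; path=6>1; order=6,0,5,2,1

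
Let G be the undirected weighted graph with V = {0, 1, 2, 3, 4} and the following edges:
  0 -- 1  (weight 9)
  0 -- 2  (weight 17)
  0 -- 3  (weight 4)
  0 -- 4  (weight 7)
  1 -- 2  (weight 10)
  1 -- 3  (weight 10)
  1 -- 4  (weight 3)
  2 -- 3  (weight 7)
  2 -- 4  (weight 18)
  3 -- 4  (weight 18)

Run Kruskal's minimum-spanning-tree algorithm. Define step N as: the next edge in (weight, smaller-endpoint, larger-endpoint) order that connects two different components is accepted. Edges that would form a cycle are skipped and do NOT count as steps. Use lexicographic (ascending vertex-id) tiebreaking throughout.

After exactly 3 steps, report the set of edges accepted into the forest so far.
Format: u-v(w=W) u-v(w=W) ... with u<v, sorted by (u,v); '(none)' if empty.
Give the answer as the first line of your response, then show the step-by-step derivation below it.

0-3(w=4) 0-4(w=7) 1-4(w=3)

step 1: add edge 1-4 (w=3); MST = {1-4(w=3)}
step 2: add edge 0-3 (w=4); MST = {0-3(w=4) 1-4(w=3)}
step 3: add edge 0-4 (w=7); MST = {0-3(w=4) 0-4(w=7) 1-4(w=3)}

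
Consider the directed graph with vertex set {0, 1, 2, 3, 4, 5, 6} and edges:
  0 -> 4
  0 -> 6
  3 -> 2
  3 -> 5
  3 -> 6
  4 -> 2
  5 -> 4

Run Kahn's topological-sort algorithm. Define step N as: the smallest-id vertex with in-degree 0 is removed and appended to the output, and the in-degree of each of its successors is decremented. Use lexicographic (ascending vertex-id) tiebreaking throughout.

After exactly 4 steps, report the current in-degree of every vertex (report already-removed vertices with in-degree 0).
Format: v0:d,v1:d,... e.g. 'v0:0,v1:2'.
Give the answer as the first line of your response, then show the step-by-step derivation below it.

v0:0,v1:0,v2:1,v3:0,v4:0,v5:0,v6:0

step 1: output 0; order=[0]; indeg=(0,0,2,0,1,1,1)
step 2: output 1; order=[0,1]; indeg=(0,0,2,0,1,1,1)
step 3: output 3; order=[0,1,3]; indeg=(0,0,1,0,1,0,0)
step 4: output 5; order=[0,1,3,5]; indeg=(0,0,1,0,0,0,0)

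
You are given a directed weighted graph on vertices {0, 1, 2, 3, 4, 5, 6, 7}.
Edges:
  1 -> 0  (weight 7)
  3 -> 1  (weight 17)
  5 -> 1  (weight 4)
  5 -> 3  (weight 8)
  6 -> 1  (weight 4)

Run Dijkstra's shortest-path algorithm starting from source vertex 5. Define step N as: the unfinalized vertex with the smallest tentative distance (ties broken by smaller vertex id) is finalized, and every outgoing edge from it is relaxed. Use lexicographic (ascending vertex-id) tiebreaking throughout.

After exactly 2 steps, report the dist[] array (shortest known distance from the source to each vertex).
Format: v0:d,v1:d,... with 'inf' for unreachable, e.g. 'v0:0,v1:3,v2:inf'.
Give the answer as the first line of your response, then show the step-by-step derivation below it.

v0:11,v1:4,v2:inf,v3:8,v4:inf,v5:0,v6:inf,v7:inf

step 1: dist = v0:inf,v1:4,v2:inf,v3:8,v4:inf,v5:0,v6:inf,v7:inf
step 2: dist = v0:11,v1:4,v2:inf,v3:8,v4:inf,v5:0,v6:inf,v7:inf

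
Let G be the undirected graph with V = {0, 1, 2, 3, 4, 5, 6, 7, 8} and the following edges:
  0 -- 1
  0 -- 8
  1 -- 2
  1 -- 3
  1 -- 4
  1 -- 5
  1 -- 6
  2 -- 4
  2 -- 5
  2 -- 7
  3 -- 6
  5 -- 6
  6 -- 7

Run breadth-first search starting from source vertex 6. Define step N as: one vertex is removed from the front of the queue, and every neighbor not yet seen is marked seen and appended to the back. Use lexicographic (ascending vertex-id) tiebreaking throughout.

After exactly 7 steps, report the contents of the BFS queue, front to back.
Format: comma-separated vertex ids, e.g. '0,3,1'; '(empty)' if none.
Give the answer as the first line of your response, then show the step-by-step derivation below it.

4,8

step 1: dequeue 6; queue=[1,3,5,7]; order=6
step 2: dequeue 1; queue=[3,5,7,0,2,4]; order=6,1
step 3: dequeue 3; queue=[5,7,0,2,4]; order=6,1,3
step 4: dequeue 5; queue=[7,0,2,4]; order=6,1,3,5
step 5: dequeue 7; queue=[0,2,4]; order=6,1,3,5,7
step 6: dequeue 0; queue=[2,4,8]; order=6,1,3,5,7,0
step 7: dequeue 2; queue=[4,8]; order=6,1,3,5,7,0,2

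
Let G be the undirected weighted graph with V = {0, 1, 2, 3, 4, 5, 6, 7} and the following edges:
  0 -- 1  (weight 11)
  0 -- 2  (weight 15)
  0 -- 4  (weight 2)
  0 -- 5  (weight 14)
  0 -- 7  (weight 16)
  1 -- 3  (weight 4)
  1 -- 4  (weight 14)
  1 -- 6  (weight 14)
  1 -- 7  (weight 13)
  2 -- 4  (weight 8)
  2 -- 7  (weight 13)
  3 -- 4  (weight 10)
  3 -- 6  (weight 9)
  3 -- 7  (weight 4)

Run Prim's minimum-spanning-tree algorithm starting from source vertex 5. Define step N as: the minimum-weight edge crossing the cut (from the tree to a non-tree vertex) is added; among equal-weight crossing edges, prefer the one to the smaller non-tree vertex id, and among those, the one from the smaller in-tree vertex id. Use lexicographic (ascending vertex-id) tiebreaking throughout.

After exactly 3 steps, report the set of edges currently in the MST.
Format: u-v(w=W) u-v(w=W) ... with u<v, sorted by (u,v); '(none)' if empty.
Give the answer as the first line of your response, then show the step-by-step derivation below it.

0-4(w=2) 0-5(w=14) 2-4(w=8)

step 1: add edge 0-5 (w=14); MST = {0-5(w=14)}
step 2: add edge 0-4 (w=2); MST = {0-4(w=2) 0-5(w=14)}
step 3: add edge 2-4 (w=8); MST = {0-4(w=2) 0-5(w=14) 2-4(w=8)}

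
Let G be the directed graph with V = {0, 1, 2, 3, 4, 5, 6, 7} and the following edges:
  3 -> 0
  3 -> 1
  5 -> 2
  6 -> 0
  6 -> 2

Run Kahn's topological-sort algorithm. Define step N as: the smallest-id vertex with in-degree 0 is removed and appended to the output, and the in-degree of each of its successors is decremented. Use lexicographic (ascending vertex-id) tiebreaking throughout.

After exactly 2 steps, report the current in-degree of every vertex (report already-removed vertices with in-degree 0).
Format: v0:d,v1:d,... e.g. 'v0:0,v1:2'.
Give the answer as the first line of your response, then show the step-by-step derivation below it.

v0:1,v1:0,v2:2,v3:0,v4:0,v5:0,v6:0,v7:0

step 1: output 3; order=[3]; indeg=(1,0,2,0,0,0,0,0)
step 2: output 1; order=[3,1]; indeg=(1,0,2,0,0,0,0,0)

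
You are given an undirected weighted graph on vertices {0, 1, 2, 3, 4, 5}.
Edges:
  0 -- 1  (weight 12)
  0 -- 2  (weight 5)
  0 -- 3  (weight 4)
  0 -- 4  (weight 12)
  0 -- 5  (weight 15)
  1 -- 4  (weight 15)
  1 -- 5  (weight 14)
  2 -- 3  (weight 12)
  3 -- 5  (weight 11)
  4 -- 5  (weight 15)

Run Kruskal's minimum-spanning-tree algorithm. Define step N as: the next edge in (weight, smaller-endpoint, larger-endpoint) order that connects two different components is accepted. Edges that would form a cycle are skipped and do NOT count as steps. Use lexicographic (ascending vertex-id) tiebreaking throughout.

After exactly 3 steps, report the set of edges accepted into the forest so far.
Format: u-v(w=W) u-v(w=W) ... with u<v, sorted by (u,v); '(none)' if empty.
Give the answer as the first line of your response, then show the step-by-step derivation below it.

0-2(w=5) 0-3(w=4) 3-5(w=11)

step 1: add edge 0-3 (w=4); MST = {0-3(w=4)}
step 2: add edge 0-2 (w=5); MST = {0-2(w=5) 0-3(w=4)}
step 3: add edge 3-5 (w=11); MST = {0-2(w=5) 0-3(w=4) 3-5(w=11)}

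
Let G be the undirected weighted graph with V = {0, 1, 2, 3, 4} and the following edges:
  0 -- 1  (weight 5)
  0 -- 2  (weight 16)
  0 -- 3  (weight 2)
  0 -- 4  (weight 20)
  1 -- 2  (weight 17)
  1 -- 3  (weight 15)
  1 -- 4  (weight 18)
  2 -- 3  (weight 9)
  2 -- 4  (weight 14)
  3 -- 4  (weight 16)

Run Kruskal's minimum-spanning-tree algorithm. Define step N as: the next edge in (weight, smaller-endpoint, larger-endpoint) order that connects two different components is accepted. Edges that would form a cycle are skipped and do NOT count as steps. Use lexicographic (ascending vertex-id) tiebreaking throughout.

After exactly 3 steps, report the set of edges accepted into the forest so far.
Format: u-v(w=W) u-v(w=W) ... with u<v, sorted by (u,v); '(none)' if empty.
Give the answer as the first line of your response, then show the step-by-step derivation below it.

0-1(w=5) 0-3(w=2) 2-3(w=9)

step 1: add edge 0-3 (w=2); MST = {0-3(w=2)}
step 2: add edge 0-1 (w=5); MST = {0-1(w=5) 0-3(w=2)}
step 3: add edge 2-3 (w=9); MST = {0-1(w=5) 0-3(w=2) 2-3(w=9)}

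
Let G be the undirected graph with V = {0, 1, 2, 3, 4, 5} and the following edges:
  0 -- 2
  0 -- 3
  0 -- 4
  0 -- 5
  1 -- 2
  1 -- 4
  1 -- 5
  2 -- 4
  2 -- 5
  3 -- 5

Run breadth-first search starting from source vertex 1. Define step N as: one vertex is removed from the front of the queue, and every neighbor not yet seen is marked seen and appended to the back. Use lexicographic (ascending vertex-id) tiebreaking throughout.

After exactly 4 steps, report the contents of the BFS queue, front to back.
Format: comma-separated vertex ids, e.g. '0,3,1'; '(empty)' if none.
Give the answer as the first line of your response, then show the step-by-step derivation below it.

0,3

step 1: dequeue 1; queue=[2,4,5]; order=1
step 2: dequeue 2; queue=[4,5,0]; order=1,2
step 3: dequeue 4; queue=[5,0]; order=1,2,4
step 4: dequeue 5; queue=[0,3]; order=1,2,4,5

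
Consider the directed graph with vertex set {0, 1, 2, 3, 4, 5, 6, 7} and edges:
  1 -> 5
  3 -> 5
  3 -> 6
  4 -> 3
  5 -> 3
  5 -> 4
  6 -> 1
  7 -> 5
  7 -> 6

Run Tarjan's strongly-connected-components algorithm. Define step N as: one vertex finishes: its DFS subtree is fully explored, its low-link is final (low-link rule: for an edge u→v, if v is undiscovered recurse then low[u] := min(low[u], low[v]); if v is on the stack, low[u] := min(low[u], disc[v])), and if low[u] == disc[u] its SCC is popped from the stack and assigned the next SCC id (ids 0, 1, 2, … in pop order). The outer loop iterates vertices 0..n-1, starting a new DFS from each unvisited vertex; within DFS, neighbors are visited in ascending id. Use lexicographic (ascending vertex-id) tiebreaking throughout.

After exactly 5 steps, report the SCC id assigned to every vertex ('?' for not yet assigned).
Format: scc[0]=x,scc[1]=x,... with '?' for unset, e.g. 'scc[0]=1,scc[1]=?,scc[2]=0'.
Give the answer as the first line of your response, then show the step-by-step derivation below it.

scc[0]=0,scc[1]=?,scc[2]=?,scc[3]=?,scc[4]=?,scc[5]=?,scc[6]=?,scc[7]=?

step 1: low=(low[0]=0,low[1]=?,low[2]=?,low[3]=?,low[4]=?,low[5]=?,low[6]=?,low[7]=?); scc=(scc[0]=0,scc[1]=?,scc[2]=?,scc[3]=?,scc[4]=?,scc[5]=?,scc[6]=?,scc[7]=?)
step 2: low=(low[0]=0,low[1]=1,low[2]=?,low[3]=2,low[4]=?,low[5]=2,low[6]=1,low[7]=?); scc=(scc[0]=0,scc[1]=?,scc[2]=?,scc[3]=?,scc[4]=?,scc[5]=?,scc[6]=?,scc[7]=?)
step 3: low=(low[0]=0,low[1]=1,low[2]=?,low[3]=1,low[4]=?,low[5]=2,low[6]=1,low[7]=?); scc=(scc[0]=0,scc[1]=?,scc[2]=?,scc[3]=?,scc[4]=?,scc[5]=?,scc[6]=?,scc[7]=?)
step 4: low=(low[0]=0,low[1]=1,low[2]=?,low[3]=1,low[4]=3,low[5]=1,low[6]=1,low[7]=?); scc=(scc[0]=0,scc[1]=?,scc[2]=?,scc[3]=?,scc[4]=?,scc[5]=?,scc[6]=?,scc[7]=?)
step 5: low=(low[0]=0,low[1]=1,low[2]=?,low[3]=1,low[4]=3,low[5]=1,low[6]=1,low[7]=?); scc=(scc[0]=0,scc[1]=?,scc[2]=?,scc[3]=?,scc[4]=?,scc[5]=?,scc[6]=?,scc[7]=?)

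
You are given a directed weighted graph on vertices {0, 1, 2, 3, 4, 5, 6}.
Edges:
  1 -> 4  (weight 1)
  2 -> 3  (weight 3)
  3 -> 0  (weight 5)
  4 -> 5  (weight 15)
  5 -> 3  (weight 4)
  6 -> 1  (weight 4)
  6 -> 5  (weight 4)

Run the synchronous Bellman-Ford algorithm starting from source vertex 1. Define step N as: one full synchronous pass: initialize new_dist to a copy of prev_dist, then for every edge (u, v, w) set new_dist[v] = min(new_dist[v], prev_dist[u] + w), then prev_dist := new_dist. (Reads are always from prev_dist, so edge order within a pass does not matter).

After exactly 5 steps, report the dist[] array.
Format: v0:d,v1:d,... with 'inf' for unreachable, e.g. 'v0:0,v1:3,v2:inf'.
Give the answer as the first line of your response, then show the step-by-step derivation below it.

v0:25,v1:0,v2:inf,v3:20,v4:1,v5:16,v6:inf

step 1: dist = v0:inf,v1:0,v2:inf,v3:inf,v4:1,v5:inf,v6:inf
step 2: dist = v0:inf,v1:0,v2:inf,v3:inf,v4:1,v5:16,v6:inf
step 3: dist = v0:inf,v1:0,v2:inf,v3:20,v4:1,v5:16,v6:inf
step 4: dist = v0:25,v1:0,v2:inf,v3:20,v4:1,v5:16,v6:inf
step 5: dist = v0:25,v1:0,v2:inf,v3:20,v4:1,v5:16,v6:inf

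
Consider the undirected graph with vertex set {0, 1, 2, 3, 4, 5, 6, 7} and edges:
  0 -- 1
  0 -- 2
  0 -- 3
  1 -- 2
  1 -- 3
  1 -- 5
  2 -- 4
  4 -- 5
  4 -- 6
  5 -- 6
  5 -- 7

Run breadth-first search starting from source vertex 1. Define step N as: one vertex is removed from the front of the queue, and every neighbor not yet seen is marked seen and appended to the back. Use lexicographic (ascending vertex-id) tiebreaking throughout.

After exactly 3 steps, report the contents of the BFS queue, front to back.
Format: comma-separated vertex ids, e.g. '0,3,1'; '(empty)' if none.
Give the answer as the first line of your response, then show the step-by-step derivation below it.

3,5,4

step 1: dequeue 1; queue=[0,2,3,5]; order=1
step 2: dequeue 0; queue=[2,3,5]; order=1,0
step 3: dequeue 2; queue=[3,5,4]; order=1,0,2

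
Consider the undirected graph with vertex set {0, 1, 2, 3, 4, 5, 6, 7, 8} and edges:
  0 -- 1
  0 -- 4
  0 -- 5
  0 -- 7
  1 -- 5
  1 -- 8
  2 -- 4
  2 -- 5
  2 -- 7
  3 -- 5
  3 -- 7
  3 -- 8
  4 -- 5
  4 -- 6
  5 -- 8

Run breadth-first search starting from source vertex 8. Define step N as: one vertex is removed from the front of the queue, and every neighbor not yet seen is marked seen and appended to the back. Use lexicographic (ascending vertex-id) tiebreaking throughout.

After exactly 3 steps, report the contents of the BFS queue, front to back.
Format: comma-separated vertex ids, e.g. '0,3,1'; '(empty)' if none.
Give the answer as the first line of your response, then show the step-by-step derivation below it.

5,0,7

step 1: dequeue 8; queue=[1,3,5]; order=8
step 2: dequeue 1; queue=[3,5,0]; order=8,1
step 3: dequeue 3; queue=[5,0,7]; order=8,1,3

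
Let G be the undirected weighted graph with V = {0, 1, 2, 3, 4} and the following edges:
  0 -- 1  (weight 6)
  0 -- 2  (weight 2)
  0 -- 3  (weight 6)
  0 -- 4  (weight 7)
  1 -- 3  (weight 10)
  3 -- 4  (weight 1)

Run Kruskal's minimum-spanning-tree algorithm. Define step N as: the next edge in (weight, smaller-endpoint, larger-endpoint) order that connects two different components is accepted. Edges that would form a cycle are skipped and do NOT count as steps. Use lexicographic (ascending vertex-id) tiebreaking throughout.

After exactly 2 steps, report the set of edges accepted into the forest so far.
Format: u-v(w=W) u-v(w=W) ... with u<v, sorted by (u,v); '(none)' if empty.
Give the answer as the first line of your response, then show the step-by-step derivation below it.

0-2(w=2) 3-4(w=1)

step 1: add edge 3-4 (w=1); MST = {3-4(w=1)}
step 2: add edge 0-2 (w=2); MST = {0-2(w=2) 3-4(w=1)}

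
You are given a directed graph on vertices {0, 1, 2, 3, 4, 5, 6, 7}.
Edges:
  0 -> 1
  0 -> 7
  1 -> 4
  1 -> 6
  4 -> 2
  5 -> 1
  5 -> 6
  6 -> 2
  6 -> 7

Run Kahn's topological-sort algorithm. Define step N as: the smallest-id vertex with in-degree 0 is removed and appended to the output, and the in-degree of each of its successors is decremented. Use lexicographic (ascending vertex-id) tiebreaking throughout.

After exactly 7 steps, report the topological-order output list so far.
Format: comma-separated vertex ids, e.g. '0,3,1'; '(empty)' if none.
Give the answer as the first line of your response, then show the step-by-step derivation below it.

0,3,5,1,4,6,2

step 1: output 0; order=[0]; indeg=(0,1,2,0,1,0,2,1)
step 2: output 3; order=[0,3]; indeg=(0,1,2,0,1,0,2,1)
step 3: output 5; order=[0,3,5]; indeg=(0,0,2,0,1,0,1,1)
step 4: output 1; order=[0,3,5,1]; indeg=(0,0,2,0,0,0,0,1)
step 5: output 4; order=[0,3,5,1,4]; indeg=(0,0,1,0,0,0,0,1)
step 6: output 6; order=[0,3,5,1,4,6]; indeg=(0,0,0,0,0,0,0,0)
step 7: output 2; order=[0,3,5,1,4,6,2]; indeg=(0,0,0,0,0,0,0,0)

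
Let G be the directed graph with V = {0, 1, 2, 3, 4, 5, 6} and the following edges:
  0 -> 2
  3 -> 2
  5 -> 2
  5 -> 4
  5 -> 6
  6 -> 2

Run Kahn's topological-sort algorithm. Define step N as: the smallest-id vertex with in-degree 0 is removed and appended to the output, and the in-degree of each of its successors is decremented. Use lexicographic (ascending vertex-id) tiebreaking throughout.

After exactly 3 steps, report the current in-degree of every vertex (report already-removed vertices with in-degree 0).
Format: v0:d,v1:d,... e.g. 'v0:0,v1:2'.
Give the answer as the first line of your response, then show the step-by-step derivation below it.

v0:0,v1:0,v2:2,v3:0,v4:1,v5:0,v6:1

step 1: output 0; order=[0]; indeg=(0,0,3,0,1,0,1)
step 2: output 1; order=[0,1]; indeg=(0,0,3,0,1,0,1)
step 3: output 3; order=[0,1,3]; indeg=(0,0,2,0,1,0,1)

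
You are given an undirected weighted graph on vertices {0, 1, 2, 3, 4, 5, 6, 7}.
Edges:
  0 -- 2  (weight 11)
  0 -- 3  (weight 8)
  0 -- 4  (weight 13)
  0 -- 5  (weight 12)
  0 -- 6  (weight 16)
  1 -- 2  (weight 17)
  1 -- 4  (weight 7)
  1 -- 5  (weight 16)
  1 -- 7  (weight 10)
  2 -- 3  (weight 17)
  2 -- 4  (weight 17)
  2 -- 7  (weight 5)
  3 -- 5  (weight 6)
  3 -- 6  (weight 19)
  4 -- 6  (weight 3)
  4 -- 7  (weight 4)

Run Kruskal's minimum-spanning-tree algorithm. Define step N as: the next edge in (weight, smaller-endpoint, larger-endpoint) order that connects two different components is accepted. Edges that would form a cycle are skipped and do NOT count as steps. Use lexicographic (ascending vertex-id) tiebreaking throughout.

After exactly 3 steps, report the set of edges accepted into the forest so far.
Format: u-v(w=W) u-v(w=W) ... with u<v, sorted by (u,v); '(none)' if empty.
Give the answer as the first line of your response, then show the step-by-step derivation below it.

2-7(w=5) 4-6(w=3) 4-7(w=4)

step 1: add edge 4-6 (w=3); MST = {4-6(w=3)}
step 2: add edge 4-7 (w=4); MST = {4-6(w=3) 4-7(w=4)}
step 3: add edge 2-7 (w=5); MST = {2-7(w=5) 4-6(w=3) 4-7(w=4)}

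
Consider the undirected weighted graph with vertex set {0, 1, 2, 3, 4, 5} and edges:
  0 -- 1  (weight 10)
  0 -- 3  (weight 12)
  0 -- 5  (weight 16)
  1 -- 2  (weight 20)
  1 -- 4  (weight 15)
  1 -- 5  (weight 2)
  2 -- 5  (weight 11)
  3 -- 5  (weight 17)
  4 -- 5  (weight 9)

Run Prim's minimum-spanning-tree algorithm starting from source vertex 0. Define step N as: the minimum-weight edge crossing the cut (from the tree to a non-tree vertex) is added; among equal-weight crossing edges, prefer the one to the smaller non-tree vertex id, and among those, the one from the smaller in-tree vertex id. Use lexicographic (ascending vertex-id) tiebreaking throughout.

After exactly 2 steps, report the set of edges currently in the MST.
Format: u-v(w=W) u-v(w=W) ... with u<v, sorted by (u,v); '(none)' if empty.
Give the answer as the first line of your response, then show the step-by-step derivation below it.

0-1(w=10) 1-5(w=2)

step 1: add edge 0-1 (w=10); MST = {0-1(w=10)}
step 2: add edge 1-5 (w=2); MST = {0-1(w=10) 1-5(w=2)}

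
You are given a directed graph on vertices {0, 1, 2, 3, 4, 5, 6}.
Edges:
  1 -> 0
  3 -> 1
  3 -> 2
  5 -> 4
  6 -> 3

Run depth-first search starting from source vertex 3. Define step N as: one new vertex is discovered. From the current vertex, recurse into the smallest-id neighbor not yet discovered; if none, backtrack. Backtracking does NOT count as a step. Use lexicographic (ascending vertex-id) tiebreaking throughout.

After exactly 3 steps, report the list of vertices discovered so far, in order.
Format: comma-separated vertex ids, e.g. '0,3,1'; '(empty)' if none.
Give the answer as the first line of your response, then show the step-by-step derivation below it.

3,1,0

step 1: discover 3; path=3; order=3
step 2: discover 1; path=3>1; order=3,1
step 3: discover 0; path=3>1>0; order=3,1,0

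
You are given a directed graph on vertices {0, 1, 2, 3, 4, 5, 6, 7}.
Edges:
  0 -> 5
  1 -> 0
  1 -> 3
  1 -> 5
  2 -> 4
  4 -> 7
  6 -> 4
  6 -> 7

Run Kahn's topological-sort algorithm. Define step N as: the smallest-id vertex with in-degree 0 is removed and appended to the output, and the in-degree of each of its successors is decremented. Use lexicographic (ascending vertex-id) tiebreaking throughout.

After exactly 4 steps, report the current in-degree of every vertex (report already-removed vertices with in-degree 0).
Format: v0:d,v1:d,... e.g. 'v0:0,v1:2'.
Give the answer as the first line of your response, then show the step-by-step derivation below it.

v0:0,v1:0,v2:0,v3:0,v4:1,v5:0,v6:0,v7:2

step 1: output 1; order=[1]; indeg=(0,0,0,0,2,1,0,2)
step 2: output 0; order=[1,0]; indeg=(0,0,0,0,2,0,0,2)
step 3: output 2; order=[1,0,2]; indeg=(0,0,0,0,1,0,0,2)
step 4: output 3; order=[1,0,2,3]; indeg=(0,0,0,0,1,0,0,2)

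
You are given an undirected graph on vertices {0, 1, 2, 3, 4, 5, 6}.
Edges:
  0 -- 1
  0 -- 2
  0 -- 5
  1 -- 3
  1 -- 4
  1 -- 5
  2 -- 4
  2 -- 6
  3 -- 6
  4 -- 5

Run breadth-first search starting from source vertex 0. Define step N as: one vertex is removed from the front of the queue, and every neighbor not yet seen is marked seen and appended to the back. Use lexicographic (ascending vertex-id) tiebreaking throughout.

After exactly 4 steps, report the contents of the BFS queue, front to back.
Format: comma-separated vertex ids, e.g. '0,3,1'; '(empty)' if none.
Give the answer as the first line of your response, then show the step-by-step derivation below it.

3,4,6

step 1: dequeue 0; queue=[1,2,5]; order=0
step 2: dequeue 1; queue=[2,5,3,4]; order=0,1
step 3: dequeue 2; queue=[5,3,4,6]; order=0,1,2
step 4: dequeue 5; queue=[3,4,6]; order=0,1,2,5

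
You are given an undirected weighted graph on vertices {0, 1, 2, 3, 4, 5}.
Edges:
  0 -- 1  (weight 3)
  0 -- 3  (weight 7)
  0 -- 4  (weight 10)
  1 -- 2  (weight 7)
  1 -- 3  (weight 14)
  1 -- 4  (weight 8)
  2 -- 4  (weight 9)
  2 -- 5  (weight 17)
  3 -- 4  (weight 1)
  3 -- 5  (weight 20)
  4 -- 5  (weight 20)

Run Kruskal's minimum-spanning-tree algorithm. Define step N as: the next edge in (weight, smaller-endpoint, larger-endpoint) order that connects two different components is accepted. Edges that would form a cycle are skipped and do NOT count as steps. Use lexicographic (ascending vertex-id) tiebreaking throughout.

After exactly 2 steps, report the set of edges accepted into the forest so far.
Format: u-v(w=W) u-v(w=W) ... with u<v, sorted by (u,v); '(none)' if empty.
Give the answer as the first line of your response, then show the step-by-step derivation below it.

0-1(w=3) 3-4(w=1)

step 1: add edge 3-4 (w=1); MST = {3-4(w=1)}
step 2: add edge 0-1 (w=3); MST = {0-1(w=3) 3-4(w=1)}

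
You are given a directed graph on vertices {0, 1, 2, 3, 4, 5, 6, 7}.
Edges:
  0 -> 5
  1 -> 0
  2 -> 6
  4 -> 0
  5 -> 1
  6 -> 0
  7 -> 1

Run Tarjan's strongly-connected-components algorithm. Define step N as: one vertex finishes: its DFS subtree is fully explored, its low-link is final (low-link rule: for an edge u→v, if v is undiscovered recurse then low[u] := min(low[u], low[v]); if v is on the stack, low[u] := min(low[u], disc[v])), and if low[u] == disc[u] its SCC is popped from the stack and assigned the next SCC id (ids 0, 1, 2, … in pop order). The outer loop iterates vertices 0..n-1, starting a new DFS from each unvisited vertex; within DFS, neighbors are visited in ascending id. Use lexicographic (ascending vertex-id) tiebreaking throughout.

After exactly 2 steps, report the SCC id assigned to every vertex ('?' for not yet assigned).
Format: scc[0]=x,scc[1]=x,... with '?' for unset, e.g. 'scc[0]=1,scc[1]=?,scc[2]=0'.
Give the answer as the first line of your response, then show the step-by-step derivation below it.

scc[0]=?,scc[1]=?,scc[2]=?,scc[3]=?,scc[4]=?,scc[5]=?,scc[6]=?,scc[7]=?

step 1: low=(low[0]=0,low[1]=0,low[2]=?,low[3]=?,low[4]=?,low[5]=1,low[6]=?,low[7]=?); scc=(scc[0]=?,scc[1]=?,scc[2]=?,scc[3]=?,scc[4]=?,scc[5]=?,scc[6]=?,scc[7]=?)
step 2: low=(low[0]=0,low[1]=0,low[2]=?,low[3]=?,low[4]=?,low[5]=0,low[6]=?,low[7]=?); scc=(scc[0]=?,scc[1]=?,scc[2]=?,scc[3]=?,scc[4]=?,scc[5]=?,scc[6]=?,scc[7]=?)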